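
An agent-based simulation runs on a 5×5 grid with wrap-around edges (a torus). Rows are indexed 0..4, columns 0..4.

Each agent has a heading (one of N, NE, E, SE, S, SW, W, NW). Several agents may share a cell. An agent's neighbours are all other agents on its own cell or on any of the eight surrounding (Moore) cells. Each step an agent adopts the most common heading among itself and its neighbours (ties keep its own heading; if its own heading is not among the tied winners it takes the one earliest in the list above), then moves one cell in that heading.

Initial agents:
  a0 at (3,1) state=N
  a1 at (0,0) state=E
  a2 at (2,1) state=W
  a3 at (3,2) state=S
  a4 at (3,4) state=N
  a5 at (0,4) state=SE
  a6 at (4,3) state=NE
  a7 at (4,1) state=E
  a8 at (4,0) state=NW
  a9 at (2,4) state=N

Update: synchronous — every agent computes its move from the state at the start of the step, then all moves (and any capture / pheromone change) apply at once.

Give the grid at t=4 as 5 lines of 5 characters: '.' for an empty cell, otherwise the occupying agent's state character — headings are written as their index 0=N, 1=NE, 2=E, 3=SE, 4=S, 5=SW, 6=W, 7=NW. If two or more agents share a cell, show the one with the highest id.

t=1: a0@(2,1):N a1@(0,1):E a2@(2,0):W a3@(4,2):S a4@(2,4):N a5@(1,0):SE a6@(3,4):NE a7@(4,2):E a8@(3,0):N a9@(1,4):N
t=2: a0@(1,1):N a1@(0,2):E a2@(1,0):N a3@(4,3):E a4@(1,4):N a5@(0,0):N a6@(2,4):N a7@(4,3):E a8@(2,0):N a9@(0,4):N
t=3: a0@(0,1):N a1@(0,3):E a2@(0,0):N a3@(4,4):E a4@(0,4):N a5@(4,0):N a6@(1,4):N a7@(4,4):E a8@(1,0):N a9@(4,4):N
t=4: a0@(4,1):N a1@(0,4):E a2@(4,0):N a3@(3,4):N a4@(4,4):N a5@(3,0):N a6@(0,4):N a7@(3,4):N a8@(0,0):N a9@(3,4):N

0...0
.....
.....
0...0
00..0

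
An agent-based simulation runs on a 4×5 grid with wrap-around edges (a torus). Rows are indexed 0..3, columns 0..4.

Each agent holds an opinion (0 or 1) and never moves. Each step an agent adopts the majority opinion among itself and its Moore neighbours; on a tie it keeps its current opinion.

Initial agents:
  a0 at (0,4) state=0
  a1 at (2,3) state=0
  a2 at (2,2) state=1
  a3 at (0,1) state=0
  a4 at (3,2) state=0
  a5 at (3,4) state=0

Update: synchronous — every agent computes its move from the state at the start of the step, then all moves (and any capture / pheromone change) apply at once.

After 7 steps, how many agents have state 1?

0

t=1: a0@(0,4):0 a1@(2,3):0 a2@(2,2):0 a3@(0,1):0 a4@(3,2):0 a5@(3,4):0
t=2: (unchanged — steady state)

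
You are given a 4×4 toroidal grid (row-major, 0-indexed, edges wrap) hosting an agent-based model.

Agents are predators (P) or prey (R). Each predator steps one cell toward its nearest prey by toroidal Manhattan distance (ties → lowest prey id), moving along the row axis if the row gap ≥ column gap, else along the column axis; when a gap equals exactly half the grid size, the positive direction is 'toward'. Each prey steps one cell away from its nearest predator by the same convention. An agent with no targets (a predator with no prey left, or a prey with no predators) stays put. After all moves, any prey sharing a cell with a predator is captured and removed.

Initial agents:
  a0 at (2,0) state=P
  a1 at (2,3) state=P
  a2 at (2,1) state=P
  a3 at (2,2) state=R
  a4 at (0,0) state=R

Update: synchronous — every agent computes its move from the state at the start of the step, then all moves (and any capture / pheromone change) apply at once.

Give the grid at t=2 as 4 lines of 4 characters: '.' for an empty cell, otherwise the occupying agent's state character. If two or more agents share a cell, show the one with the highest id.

t=1: a0@(2,1):P a1@(2,2):P a2@(2,2):P a4@(3,0):R
t=2: a0@(3,1):P a1@(2,3):P a2@(2,3):P a4@(0,0):R

R...
....
...P
.P..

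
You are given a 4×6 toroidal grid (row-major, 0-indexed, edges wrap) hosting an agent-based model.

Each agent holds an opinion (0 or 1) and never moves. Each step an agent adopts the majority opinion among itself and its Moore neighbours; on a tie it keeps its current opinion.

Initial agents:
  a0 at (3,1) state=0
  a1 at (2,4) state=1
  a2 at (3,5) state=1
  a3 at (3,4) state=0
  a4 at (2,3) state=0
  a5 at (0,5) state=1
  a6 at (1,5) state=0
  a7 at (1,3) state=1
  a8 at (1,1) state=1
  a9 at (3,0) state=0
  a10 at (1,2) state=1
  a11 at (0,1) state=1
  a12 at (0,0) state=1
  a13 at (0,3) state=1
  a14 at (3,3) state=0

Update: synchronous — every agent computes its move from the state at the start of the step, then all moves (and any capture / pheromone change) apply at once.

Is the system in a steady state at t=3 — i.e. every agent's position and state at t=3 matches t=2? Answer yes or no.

t=1: a0@(3,1):0 a1@(2,4):0 a2@(3,5):1 a3@(3,4):1 a4@(2,3):0 a5@(0,5):1 a6@(1,5):1 a7@(1,3):1 a8@(1,1):1 a9@(3,0):1 a10@(1,2):1 a11@(0,1):1 a12@(0,0):1 a13@(0,3):1 a14@(3,3):0
t=2: a0@(3,1):1 a1@(2,4):1 a2@(3,5):1 a3@(3,4):1 a4@(2,3):0 a5@(0,5):1 a6@(1,5):1 a7@(1,3):1 a8@(1,1):1 a9@(3,0):1 a10@(1,2):1 a11@(0,1):1 a12@(0,0):1 a13@(0,3):1 a14@(3,3):0
t=3: a0@(3,1):1 a1@(2,4):1 a2@(3,5):1 a3@(3,4):1 a4@(2,3):1 a5@(0,5):1 a6@(1,5):1 a7@(1,3):1 a8@(1,1):1 a9@(3,0):1 a10@(1,2):1 a11@(0,1):1 a12@(0,0):1 a13@(0,3):1 a14@(3,3):1

no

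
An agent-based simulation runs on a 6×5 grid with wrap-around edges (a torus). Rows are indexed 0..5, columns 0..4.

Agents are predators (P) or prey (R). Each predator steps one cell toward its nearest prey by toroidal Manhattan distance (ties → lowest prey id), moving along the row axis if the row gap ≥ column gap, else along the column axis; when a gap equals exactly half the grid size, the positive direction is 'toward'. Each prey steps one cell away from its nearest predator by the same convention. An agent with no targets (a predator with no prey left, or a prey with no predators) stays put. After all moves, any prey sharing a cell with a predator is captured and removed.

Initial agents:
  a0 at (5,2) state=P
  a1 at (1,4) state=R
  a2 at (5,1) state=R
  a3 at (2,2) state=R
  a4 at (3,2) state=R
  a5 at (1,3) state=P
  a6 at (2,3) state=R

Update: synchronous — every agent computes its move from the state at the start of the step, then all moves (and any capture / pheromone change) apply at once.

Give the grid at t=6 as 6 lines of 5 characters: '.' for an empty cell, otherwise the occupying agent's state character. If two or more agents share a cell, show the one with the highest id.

.....
R...P
.R...
.....
....R
RP...

t=1: a0@(5,1):P a1@(1,0):R a2@(5,0):R a3@(3,2):R a4@(2,2):R a5@(1,4):P a6@(3,3):R
t=2: a0@(5,0):P a1@(1,1):R a2@(5,4):R a3@(2,2):R a4@(2,1):R a5@(1,0):P a6@(4,3):R
t=3: a0@(5,4):P a1@(1,2):R a2@(5,3):R a3@(2,3):R a4@(3,1):R a5@(1,1):P a6@(4,2):R
t=4: a0@(5,3):P a1@(1,3):R a2@(5,2):R a3@(2,4):R a4@(4,1):R a5@(1,2):P a6@(4,1):R
t=5: a0@(5,2):P a1@(1,4):R a2@(5,1):R a3@(2,0):R a4@(4,0):R a5@(1,3):P a6@(4,0):R
t=6: a0@(5,1):P a1@(1,0):R a2@(5,0):R a3@(2,1):R a4@(4,4):R a5@(1,4):P a6@(4,4):R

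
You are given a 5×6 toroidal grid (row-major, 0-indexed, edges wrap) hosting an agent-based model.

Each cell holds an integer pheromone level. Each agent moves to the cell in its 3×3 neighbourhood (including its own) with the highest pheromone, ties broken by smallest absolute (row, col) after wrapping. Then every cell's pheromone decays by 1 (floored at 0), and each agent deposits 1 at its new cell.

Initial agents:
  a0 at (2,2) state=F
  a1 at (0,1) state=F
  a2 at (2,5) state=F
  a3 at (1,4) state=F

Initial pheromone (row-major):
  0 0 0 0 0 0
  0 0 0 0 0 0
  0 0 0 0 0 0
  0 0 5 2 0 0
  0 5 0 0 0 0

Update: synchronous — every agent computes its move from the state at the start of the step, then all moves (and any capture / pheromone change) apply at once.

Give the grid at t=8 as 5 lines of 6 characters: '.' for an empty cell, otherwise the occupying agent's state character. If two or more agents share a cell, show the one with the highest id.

t=1: a0@(3,2) a1@(4,1) a2@(1,0) a3@(0,3) | pheromone: 0 0 0 1 0 0 / 1 0 0 0 0 0 / 0 0 0 0 0 0 / 0 0 5 1 0 0 / 0 5 0 0 0 0
t=2: a0@(3,2) a1@(3,2) a2@(1,0) a3@(0,3) | pheromone: 0 0 0 1 0 0 / 1 0 0 0 0 0 / 0 0 0 0 0 0 / 0 0 6 0 0 0 / 0 4 0 0 0 0
t=3: a0@(3,2) a1@(3,2) a2@(1,0) a3@(0,3) | pheromone: 0 0 0 1 0 0 / 1 0 0 0 0 0 / 0 0 0 0 0 0 / 0 0 7 0 0 0 / 0 3 0 0 0 0
t=4: a0@(3,2) a1@(3,2) a2@(1,0) a3@(0,3) | pheromone: 0 0 0 1 0 0 / 1 0 0 0 0 0 / 0 0 0 0 0 0 / 0 0 8 0 0 0 / 0 2 0 0 0 0
t=5: a0@(3,2) a1@(3,2) a2@(1,0) a3@(0,3) | pheromone: 0 0 0 1 0 0 / 1 0 0 0 0 0 / 0 0 0 0 0 0 / 0 0 9 0 0 0 / 0 1 0 0 0 0
t=6: a0@(3,2) a1@(3,2) a2@(1,0) a3@(0,3) | pheromone: 0 0 0 1 0 0 / 1 0 0 0 0 0 / 0 0 0 0 0 0 / 0 0 10 0 0 0 / 0 0 0 0 0 0
t=7: a0@(3,2) a1@(3,2) a2@(1,0) a3@(0,3) | pheromone: 0 0 0 1 0 0 / 1 0 0 0 0 0 / 0 0 0 0 0 0 / 0 0 11 0 0 0 / 0 0 0 0 0 0
t=8: a0@(3,2) a1@(3,2) a2@(1,0) a3@(0,3) | pheromone: 0 0 0 1 0 0 / 1 0 0 0 0 0 / 0 0 0 0 0 0 / 0 0 12 0 0 0 / 0 0 0 0 0 0

...F..
F.....
......
..F...
......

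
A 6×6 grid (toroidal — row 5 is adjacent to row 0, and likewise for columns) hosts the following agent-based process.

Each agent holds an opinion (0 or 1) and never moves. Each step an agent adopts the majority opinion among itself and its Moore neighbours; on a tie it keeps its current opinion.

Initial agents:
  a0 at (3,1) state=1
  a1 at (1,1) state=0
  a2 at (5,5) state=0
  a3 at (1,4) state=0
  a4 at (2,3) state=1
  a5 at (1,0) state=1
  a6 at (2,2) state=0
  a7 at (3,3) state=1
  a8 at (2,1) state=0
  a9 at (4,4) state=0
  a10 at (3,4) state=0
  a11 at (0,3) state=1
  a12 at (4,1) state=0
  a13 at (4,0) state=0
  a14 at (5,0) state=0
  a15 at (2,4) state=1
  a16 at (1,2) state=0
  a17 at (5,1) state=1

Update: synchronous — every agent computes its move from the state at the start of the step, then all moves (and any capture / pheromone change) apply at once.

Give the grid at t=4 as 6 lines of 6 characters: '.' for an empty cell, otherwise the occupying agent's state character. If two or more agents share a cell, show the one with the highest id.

t=1: a0@(3,1):0 a1@(1,1):0 a2@(5,5):0 a3@(1,4):1 a4@(2,3):0 a5@(1,0):0 a6@(2,2):0 a7@(3,3):1 a8@(2,1):0 a9@(4,4):0 a10@(3,4):1 a11@(0,3):0 a12@(4,1):0 a13@(4,0):0 a14@(5,0):0 a15@(2,4):1 a16@(1,2):0 a17@(5,1):0
t=2: a0@(3,1):0 a1@(1,1):0 a2@(5,5):0 a3@(1,4):1 a4@(2,3):1 a5@(1,0):0 a6@(2,2):0 a7@(3,3):1 a8@(2,1):0 a9@(4,4):0 a10@(3,4):1 a11@(0,3):0 a12@(4,1):0 a13@(4,0):0 a14@(5,0):0 a15@(2,4):1 a16@(1,2):0 a17@(5,1):0
t=3: (unchanged — steady state)

...0..
000.1.
.0011.
.0.11.
00..0.
00...0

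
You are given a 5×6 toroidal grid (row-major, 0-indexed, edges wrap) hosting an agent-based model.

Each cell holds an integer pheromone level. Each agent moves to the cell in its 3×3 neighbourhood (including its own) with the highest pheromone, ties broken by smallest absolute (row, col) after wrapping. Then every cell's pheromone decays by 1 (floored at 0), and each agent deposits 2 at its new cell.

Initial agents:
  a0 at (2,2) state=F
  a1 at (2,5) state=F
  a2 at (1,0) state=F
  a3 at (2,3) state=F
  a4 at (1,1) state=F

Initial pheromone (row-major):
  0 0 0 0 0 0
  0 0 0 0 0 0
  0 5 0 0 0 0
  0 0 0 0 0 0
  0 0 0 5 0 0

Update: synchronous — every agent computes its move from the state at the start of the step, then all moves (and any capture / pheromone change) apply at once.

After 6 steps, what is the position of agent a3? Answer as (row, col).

t=1: a0@(2,1) a1@(1,0) a2@(2,1) a3@(1,2) a4@(2,1) | pheromone: 0 0 0 0 0 0 / 2 0 2 0 0 0 / 0 10 0 0 0 0 / 0 0 0 0 0 0 / 0 0 0 4 0 0
t=2: a0@(2,1) a1@(2,1) a2@(2,1) a3@(2,1) a4@(2,1) | pheromone: 0 0 0 0 0 0 / 1 0 1 0 0 0 / 0 19 0 0 0 0 / 0 0 0 0 0 0 / 0 0 0 3 0 0
t=3: a0@(2,1) a1@(2,1) a2@(2,1) a3@(2,1) a4@(2,1) | pheromone: 0 0 0 0 0 0 / 0 0 0 0 0 0 / 0 28 0 0 0 0 / 0 0 0 0 0 0 / 0 0 0 2 0 0
t=4: a0@(2,1) a1@(2,1) a2@(2,1) a3@(2,1) a4@(2,1) | pheromone: 0 0 0 0 0 0 / 0 0 0 0 0 0 / 0 37 0 0 0 0 / 0 0 0 0 0 0 / 0 0 0 1 0 0
t=5: a0@(2,1) a1@(2,1) a2@(2,1) a3@(2,1) a4@(2,1) | pheromone: 0 0 0 0 0 0 / 0 0 0 0 0 0 / 0 46 0 0 0 0 / 0 0 0 0 0 0 / 0 0 0 0 0 0
t=6: a0@(2,1) a1@(2,1) a2@(2,1) a3@(2,1) a4@(2,1) | pheromone: 0 0 0 0 0 0 / 0 0 0 0 0 0 / 0 55 0 0 0 0 / 0 0 0 0 0 0 / 0 0 0 0 0 0

(2, 1)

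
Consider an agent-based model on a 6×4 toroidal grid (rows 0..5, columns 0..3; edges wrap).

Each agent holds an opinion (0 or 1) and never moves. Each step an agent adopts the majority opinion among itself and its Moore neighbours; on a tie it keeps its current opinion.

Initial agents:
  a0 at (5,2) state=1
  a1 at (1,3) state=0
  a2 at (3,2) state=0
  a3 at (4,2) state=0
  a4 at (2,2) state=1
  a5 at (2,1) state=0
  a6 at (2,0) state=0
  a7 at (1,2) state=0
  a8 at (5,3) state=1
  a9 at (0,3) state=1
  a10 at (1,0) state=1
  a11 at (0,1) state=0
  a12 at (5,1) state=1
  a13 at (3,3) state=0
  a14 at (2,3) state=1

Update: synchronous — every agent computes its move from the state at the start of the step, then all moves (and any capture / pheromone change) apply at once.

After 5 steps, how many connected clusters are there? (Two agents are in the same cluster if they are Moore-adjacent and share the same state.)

t=1: a0@(5,2):1 a1@(1,3):1 a2@(3,2):0 a3@(4,2):0 a4@(2,2):0 a5@(2,1):0 a6@(2,0):0 a7@(1,2):0 a8@(5,3):1 a9@(0,3):1 a10@(1,0):0 a11@(0,1):1 a12@(5,1):1 a13@(3,3):0 a14@(2,3):0
t=2: a0@(5,2):1 a1@(1,3):0 a2@(3,2):0 a3@(4,2):0 a4@(2,2):0 a5@(2,1):0 a6@(2,0):0 a7@(1,2):0 a8@(5,3):1 a9@(0,3):1 a10@(1,0):0 a11@(0,1):1 a12@(5,1):1 a13@(3,3):0 a14@(2,3):0
t=3: (unchanged — steady state)

2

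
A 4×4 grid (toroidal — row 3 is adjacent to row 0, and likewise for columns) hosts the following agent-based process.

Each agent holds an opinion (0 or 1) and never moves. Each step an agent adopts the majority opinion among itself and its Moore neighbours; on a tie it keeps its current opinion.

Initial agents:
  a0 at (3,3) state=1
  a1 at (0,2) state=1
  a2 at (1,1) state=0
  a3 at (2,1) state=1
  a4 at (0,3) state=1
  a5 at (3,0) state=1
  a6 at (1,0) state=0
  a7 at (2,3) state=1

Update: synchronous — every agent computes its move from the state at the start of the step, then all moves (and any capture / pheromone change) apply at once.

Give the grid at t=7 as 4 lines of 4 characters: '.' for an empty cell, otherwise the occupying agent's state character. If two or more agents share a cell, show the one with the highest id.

..11
11..
.1.1
1..1

t=1: a0@(3,3):1 a1@(0,2):1 a2@(1,1):0 a3@(2,1):1 a4@(0,3):1 a5@(3,0):1 a6@(1,0):1 a7@(2,3):1
t=2: a0@(3,3):1 a1@(0,2):1 a2@(1,1):1 a3@(2,1):1 a4@(0,3):1 a5@(3,0):1 a6@(1,0):1 a7@(2,3):1
t=3: (unchanged — steady state)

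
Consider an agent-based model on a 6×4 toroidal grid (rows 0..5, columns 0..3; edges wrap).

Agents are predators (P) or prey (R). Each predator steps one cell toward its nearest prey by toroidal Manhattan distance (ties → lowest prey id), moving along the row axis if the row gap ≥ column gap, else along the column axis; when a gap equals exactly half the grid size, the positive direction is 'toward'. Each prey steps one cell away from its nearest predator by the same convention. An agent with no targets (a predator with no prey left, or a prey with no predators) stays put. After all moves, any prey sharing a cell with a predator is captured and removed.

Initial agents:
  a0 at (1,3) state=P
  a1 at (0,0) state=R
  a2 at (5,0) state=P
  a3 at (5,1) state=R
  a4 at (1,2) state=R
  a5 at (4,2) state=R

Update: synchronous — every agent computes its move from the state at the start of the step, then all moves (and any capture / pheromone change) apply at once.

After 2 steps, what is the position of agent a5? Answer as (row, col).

(3, 1)

t=1: a0@(1,2):P a1@(1,0):R a2@(0,0):P a3@(5,2):R a4@(1,1):R a5@(4,1):R
t=2: a0@(1,1):P a1@(2,0):R a2@(1,0):P a3@(4,2):R a5@(3,1):R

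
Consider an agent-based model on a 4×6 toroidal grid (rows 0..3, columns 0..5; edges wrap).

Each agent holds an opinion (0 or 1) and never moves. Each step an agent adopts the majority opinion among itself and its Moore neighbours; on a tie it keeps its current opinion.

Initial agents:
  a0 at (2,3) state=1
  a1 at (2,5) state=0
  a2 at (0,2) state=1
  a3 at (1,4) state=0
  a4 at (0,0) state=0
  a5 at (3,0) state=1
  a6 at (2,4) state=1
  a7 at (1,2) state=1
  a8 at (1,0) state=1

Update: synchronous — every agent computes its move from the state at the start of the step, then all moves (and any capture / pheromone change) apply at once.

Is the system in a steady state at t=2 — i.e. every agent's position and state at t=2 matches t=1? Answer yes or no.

t=1: a0@(2,3):1 a1@(2,5):1 a2@(0,2):1 a3@(1,4):0 a4@(0,0):1 a5@(3,0):0 a6@(2,4):1 a7@(1,2):1 a8@(1,0):0
t=2: a0@(2,3):1 a1@(2,5):0 a2@(0,2):1 a3@(1,4):1 a4@(0,0):0 a5@(3,0):1 a6@(2,4):1 a7@(1,2):1 a8@(1,0):1

no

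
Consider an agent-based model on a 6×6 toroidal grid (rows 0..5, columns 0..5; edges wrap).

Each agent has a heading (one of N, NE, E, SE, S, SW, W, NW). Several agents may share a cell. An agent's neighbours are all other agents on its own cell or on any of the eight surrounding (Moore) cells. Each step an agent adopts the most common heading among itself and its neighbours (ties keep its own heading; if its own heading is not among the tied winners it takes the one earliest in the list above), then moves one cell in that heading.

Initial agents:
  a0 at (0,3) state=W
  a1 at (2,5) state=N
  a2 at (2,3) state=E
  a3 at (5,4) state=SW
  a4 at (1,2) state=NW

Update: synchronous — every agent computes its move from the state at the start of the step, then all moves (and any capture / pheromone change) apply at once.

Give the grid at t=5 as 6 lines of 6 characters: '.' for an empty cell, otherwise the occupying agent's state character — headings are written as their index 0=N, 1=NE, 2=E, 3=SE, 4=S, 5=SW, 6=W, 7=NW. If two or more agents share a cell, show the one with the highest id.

....6.
......
..27..
.....0
.....5
......

t=1: a0@(0,2):W a1@(1,5):N a2@(2,4):E a3@(0,3):SW a4@(0,1):NW
t=2: a0@(0,1):W a1@(0,5):N a2@(2,5):E a3@(1,2):SW a4@(5,0):NW
t=3: a0@(0,0):W a1@(5,5):N a2@(2,0):E a3@(2,1):SW a4@(4,5):NW
t=4: a0@(0,5):W a1@(4,5):N a2@(2,1):E a3@(3,0):SW a4@(3,4):NW
t=5: a0@(0,4):W a1@(3,5):N a2@(2,2):E a3@(4,5):SW a4@(2,3):NW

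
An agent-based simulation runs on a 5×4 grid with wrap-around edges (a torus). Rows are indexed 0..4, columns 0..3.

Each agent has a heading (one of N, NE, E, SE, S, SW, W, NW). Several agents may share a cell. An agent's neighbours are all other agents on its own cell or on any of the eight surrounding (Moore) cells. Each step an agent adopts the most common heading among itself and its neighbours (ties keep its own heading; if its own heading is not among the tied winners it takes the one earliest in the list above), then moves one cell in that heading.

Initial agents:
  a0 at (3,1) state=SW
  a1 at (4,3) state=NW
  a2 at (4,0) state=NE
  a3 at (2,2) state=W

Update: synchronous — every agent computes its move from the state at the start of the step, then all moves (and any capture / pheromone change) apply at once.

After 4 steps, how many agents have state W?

t=1: a0@(4,0):SW a1@(3,2):NW a2@(3,1):NE a3@(2,1):W
t=2: a0@(0,3):SW a1@(2,1):NW a2@(2,2):NE a3@(2,0):W
t=3: a0@(1,2):SW a1@(1,0):NW a2@(1,3):NE a3@(2,3):W
t=4: a0@(2,1):SW a1@(0,3):NW a2@(0,0):NE a3@(2,2):W

1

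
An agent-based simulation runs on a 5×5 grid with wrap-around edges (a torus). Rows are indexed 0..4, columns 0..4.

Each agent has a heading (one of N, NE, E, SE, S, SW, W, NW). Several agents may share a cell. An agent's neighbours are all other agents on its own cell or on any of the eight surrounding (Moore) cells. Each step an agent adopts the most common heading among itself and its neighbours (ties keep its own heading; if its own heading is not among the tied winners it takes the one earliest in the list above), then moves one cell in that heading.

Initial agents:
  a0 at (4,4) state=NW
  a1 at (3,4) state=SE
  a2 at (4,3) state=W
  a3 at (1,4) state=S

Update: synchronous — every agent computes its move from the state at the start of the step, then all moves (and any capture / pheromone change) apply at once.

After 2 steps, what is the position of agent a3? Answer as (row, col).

(3, 4)

t=1: a0@(3,3):NW a1@(4,0):SE a2@(4,2):W a3@(2,4):S
t=2: a0@(2,2):NW a1@(0,1):SE a2@(4,1):W a3@(3,4):S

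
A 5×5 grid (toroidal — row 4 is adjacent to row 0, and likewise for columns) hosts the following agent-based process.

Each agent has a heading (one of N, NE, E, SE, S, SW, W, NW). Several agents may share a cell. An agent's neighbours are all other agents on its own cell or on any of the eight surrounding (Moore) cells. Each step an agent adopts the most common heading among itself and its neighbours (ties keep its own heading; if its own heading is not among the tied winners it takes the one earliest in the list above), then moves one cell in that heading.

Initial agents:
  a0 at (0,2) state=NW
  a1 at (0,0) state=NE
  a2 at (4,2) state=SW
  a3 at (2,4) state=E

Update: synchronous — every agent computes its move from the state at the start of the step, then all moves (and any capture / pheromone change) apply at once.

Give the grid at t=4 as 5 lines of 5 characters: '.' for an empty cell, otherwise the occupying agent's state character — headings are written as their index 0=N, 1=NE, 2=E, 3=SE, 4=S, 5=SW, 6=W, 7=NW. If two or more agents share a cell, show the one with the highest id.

t=1: a0@(4,1):NW a1@(4,1):NE a2@(0,1):SW a3@(2,0):E
t=2: a0@(3,0):NW a1@(3,2):NE a2@(1,0):SW a3@(2,1):E
t=3: a0@(2,4):NW a1@(2,3):NE a2@(2,4):SW a3@(2,2):E
t=4: a0@(1,3):NW a1@(1,4):NE a2@(3,3):SW a3@(2,3):E

.....
...71
...2.
...5.
.....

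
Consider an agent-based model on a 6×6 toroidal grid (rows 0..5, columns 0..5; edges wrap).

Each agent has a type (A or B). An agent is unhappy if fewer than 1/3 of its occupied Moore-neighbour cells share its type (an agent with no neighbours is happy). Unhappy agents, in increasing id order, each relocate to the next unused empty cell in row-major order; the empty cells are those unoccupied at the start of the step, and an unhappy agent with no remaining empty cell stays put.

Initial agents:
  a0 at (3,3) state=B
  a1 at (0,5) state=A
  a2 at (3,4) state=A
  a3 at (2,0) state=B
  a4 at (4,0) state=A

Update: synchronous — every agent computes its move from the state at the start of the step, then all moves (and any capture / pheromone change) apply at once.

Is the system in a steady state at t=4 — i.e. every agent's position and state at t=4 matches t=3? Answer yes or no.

t=1: a0@(0,0):B a1@(0,5):A a2@(0,1):A a3@(2,0):B a4@(4,0):A
t=2: a0@(0,2):B a1@(0,3):A a2@(0,4):A a3@(2,0):B a4@(4,0):A
t=3: a0@(0,0):B a1@(0,3):A a2@(0,4):A a3@(2,0):B a4@(4,0):A
t=4: (unchanged — steady state)

yes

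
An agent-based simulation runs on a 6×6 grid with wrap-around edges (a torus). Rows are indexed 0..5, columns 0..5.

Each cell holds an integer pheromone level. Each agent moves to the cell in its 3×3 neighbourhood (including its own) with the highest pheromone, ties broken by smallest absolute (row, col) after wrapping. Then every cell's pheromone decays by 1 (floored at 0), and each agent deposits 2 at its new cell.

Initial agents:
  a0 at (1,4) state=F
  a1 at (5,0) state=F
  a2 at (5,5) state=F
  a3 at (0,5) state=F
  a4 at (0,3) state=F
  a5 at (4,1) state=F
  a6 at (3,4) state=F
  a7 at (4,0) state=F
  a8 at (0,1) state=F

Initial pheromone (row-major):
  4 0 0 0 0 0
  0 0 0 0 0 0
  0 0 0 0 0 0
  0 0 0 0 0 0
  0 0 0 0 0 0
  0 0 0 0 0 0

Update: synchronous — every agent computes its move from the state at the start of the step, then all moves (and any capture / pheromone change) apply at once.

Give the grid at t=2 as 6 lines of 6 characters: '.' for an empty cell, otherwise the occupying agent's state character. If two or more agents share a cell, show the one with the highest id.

F.F...
......
...F..
F.....
......
......

t=1: a0@(0,3) a1@(0,0) a2@(0,0) a3@(0,0) a4@(0,2) a5@(3,0) a6@(2,3) a7@(3,0) a8@(0,0) | pheromone: 11 0 2 2 0 0 / 0 0 0 0 0 0 / 0 0 0 2 0 0 / 4 0 0 0 0 0 / 0 0 0 0 0 0 / 0 0 0 0 0 0
t=2: a0@(0,2) a1@(0,0) a2@(0,0) a3@(0,0) a4@(0,2) a5@(3,0) a6@(2,3) a7@(3,0) a8@(0,0) | pheromone: 18 0 5 1 0 0 / 0 0 0 0 0 0 / 0 0 0 3 0 0 / 7 0 0 0 0 0 / 0 0 0 0 0 0 / 0 0 0 0 0 0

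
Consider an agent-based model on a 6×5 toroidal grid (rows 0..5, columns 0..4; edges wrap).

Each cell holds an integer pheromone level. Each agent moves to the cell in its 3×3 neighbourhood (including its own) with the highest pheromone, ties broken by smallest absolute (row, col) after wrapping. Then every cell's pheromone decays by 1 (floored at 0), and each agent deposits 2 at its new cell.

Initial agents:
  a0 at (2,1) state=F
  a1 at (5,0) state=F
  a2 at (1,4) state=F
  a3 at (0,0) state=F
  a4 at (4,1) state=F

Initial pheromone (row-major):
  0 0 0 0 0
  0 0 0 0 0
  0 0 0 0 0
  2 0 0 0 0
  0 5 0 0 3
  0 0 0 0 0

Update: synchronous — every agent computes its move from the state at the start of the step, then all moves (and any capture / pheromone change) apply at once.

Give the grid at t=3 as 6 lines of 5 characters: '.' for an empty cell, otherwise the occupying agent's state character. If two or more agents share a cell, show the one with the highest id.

F....
.....
.....
.....
.F...
.....

t=1: a0@(3,0) a1@(4,1) a2@(0,0) a3@(0,0) a4@(4,1) | pheromone: 4 0 0 0 0 / 0 0 0 0 0 / 0 0 0 0 0 / 3 0 0 0 0 / 0 8 0 0 2 / 0 0 0 0 0
t=2: a0@(4,1) a1@(4,1) a2@(0,0) a3@(0,0) a4@(4,1) | pheromone: 7 0 0 0 0 / 0 0 0 0 0 / 0 0 0 0 0 / 2 0 0 0 0 / 0 13 0 0 1 / 0 0 0 0 0
t=3: a0@(4,1) a1@(4,1) a2@(0,0) a3@(0,0) a4@(4,1) | pheromone: 10 0 0 0 0 / 0 0 0 0 0 / 0 0 0 0 0 / 1 0 0 0 0 / 0 18 0 0 0 / 0 0 0 0 0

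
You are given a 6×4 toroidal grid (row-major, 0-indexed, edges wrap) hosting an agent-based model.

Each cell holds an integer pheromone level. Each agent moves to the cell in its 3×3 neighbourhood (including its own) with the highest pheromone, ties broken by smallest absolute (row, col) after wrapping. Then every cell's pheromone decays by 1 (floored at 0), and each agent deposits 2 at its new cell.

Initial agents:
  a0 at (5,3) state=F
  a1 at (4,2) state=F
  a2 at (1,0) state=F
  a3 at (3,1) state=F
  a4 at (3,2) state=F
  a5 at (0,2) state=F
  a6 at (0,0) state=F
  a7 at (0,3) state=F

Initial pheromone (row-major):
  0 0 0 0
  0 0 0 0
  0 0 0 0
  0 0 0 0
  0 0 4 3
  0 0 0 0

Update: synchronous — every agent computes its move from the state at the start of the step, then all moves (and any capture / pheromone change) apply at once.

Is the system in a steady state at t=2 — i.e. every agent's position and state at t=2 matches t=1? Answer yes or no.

t=1: a0@(4,2) a1@(4,2) a2@(0,0) a3@(4,2) a4@(4,2) a5@(0,1) a6@(0,0) a7@(0,0) | pheromone: 6 2 0 0 / 0 0 0 0 / 0 0 0 0 / 0 0 0 0 / 0 0 11 2 / 0 0 0 0
t=2: a0@(4,2) a1@(4,2) a2@(0,0) a3@(4,2) a4@(4,2) a5@(0,0) a6@(0,0) a7@(0,0) | pheromone: 13 1 0 0 / 0 0 0 0 / 0 0 0 0 / 0 0 0 0 / 0 0 18 1 / 0 0 0 0

no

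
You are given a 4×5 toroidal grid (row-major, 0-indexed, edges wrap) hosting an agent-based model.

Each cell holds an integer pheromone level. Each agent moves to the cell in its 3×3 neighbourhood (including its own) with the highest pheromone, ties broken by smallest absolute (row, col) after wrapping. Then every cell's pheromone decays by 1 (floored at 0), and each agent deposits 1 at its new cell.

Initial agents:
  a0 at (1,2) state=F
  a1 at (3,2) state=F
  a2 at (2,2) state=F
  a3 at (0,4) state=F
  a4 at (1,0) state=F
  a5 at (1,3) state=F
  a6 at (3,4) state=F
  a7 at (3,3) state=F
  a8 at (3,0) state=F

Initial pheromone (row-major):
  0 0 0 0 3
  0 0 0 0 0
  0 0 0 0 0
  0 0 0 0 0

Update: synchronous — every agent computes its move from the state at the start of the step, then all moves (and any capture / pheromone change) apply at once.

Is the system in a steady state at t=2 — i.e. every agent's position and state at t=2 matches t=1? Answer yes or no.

t=1: a0@(0,1) a1@(0,1) a2@(1,1) a3@(0,4) a4@(0,4) a5@(0,4) a6@(0,4) a7@(0,4) a8@(0,4) | pheromone: 0 2 0 0 8 / 0 1 0 0 0 / 0 0 0 0 0 / 0 0 0 0 0
t=2: a0@(0,1) a1@(0,1) a2@(0,1) a3@(0,4) a4@(0,4) a5@(0,4) a6@(0,4) a7@(0,4) a8@(0,4) | pheromone: 0 4 0 0 13 / 0 0 0 0 0 / 0 0 0 0 0 / 0 0 0 0 0

no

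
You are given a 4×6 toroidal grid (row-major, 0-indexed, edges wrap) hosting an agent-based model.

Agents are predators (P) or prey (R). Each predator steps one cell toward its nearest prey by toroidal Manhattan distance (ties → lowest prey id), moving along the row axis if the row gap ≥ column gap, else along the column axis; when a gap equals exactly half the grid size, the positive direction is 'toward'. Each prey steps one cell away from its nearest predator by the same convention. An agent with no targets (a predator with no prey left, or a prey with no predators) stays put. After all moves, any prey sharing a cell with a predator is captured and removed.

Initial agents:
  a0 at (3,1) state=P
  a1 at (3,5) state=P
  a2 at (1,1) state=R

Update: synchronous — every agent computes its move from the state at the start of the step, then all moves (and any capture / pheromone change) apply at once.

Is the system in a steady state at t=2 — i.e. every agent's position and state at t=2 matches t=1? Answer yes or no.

t=1: a0@(0,1):P a1@(0,5):P
t=2: (unchanged — steady state)

yes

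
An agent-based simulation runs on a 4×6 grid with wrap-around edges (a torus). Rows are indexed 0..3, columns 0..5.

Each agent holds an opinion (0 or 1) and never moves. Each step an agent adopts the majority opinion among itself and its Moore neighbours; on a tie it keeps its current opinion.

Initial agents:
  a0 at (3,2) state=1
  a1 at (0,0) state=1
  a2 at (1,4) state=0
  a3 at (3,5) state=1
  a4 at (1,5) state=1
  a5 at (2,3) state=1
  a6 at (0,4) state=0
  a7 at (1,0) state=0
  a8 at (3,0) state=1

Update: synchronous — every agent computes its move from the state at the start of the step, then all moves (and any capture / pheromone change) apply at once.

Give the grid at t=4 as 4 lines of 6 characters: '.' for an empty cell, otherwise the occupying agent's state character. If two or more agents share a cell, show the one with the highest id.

1...0.
1...00
...1..
1.1..1

t=1: a0@(3,2):1 a1@(0,0):1 a2@(1,4):0 a3@(3,5):1 a4@(1,5):0 a5@(2,3):1 a6@(0,4):0 a7@(1,0):1 a8@(3,0):1
t=2: (unchanged — steady state)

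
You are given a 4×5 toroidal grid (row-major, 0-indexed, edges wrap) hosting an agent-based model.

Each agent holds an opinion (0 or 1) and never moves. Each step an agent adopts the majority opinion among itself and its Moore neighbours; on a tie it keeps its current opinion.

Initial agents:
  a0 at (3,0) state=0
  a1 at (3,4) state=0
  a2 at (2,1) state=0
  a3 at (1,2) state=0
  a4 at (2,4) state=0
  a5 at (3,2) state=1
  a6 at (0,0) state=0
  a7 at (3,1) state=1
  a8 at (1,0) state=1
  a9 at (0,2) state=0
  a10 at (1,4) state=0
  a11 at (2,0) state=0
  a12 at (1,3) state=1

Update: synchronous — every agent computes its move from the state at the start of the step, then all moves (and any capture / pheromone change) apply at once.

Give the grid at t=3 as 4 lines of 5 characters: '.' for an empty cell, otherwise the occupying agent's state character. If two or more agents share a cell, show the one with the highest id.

0.0..
0.000
00..0
000.0

t=1: a0@(3,0):0 a1@(3,4):0 a2@(2,1):0 a3@(1,2):0 a4@(2,4):0 a5@(3,2):1 a6@(0,0):0 a7@(3,1):0 a8@(1,0):0 a9@(0,2):1 a10@(1,4):0 a11@(2,0):0 a12@(1,3):0
t=2: a0@(3,0):0 a1@(3,4):0 a2@(2,1):0 a3@(1,2):0 a4@(2,4):0 a5@(3,2):1 a6@(0,0):0 a7@(3,1):0 a8@(1,0):0 a9@(0,2):0 a10@(1,4):0 a11@(2,0):0 a12@(1,3):0
t=3: a0@(3,0):0 a1@(3,4):0 a2@(2,1):0 a3@(1,2):0 a4@(2,4):0 a5@(3,2):0 a6@(0,0):0 a7@(3,1):0 a8@(1,0):0 a9@(0,2):0 a10@(1,4):0 a11@(2,0):0 a12@(1,3):0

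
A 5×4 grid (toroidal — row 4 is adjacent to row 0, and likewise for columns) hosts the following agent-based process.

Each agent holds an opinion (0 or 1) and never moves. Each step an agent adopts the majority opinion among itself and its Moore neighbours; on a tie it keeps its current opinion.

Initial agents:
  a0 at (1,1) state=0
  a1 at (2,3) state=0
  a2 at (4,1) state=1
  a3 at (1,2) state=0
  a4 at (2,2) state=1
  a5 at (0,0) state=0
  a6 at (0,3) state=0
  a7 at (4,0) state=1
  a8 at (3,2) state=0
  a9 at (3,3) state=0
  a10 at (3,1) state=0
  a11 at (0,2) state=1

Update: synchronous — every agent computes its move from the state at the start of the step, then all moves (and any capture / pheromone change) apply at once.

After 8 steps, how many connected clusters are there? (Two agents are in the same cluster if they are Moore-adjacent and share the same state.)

1

t=1: a0@(1,1):0 a1@(2,3):0 a2@(4,1):1 a3@(1,2):0 a4@(2,2):0 a5@(0,0):0 a6@(0,3):0 a7@(4,0):0 a8@(3,2):0 a9@(3,3):0 a10@(3,1):1 a11@(0,2):0
t=2: a0@(1,1):0 a1@(2,3):0 a2@(4,1):0 a3@(1,2):0 a4@(2,2):0 a5@(0,0):0 a6@(0,3):0 a7@(4,0):0 a8@(3,2):0 a9@(3,3):0 a10@(3,1):0 a11@(0,2):0
t=3: (unchanged — steady state)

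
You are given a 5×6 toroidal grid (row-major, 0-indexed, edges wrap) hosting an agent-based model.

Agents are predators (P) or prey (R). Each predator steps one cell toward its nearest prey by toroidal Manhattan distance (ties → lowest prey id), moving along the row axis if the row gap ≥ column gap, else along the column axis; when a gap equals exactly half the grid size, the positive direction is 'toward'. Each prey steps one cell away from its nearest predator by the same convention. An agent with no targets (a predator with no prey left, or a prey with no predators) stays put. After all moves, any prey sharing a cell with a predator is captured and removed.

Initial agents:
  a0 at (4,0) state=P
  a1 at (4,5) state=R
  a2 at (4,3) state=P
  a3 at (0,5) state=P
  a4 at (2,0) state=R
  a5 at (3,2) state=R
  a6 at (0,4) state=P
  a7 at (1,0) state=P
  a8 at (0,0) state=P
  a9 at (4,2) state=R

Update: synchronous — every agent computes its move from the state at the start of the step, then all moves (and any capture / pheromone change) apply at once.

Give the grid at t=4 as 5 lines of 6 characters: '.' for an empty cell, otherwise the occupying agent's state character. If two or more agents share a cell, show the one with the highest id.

......
..R...
......
P.....
P.....

t=1: a0@(4,5):P a2@(4,2):P a3@(4,5):P a4@(3,0):R a5@(2,2):R a6@(4,4):P a7@(2,0):P a8@(4,0):P a9@(4,1):R
t=2: a0@(3,5):P a2@(4,1):P a3@(3,5):P a4@(4,0):R a5@(1,2):R a6@(4,5):P a7@(3,0):P a8@(3,0):P a9@(4,0):R
t=3: a0@(4,5):P a2@(4,0):P a3@(4,5):P a5@(2,2):R a6@(4,0):P a7@(4,0):P a8@(4,0):P
t=4: a0@(4,0):P a2@(3,0):P a3@(4,0):P a5@(1,2):R a6@(3,0):P a7@(3,0):P a8@(3,0):P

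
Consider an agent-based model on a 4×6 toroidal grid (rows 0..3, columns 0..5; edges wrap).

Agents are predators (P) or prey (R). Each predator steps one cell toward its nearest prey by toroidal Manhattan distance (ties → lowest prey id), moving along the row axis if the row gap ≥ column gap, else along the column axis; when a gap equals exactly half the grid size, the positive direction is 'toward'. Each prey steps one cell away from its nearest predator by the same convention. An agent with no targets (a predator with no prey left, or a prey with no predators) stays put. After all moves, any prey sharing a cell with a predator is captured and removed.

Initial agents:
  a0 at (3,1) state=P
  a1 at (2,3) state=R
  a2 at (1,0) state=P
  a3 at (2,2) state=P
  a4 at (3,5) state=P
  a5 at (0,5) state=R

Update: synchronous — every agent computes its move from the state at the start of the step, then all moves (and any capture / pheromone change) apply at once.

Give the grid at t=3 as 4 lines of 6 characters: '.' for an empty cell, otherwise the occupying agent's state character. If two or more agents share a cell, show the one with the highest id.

......
......
P....P
....P.

t=1: a0@(3,2):P a1@(2,4):R a2@(0,0):P a3@(2,3):P a4@(0,5):P a5@(1,5):R
t=2: a0@(3,3):P a1@(2,5):R a2@(1,0):P a3@(2,4):P a4@(1,5):P a5@(2,5):R
t=3: a0@(3,4):P a2@(2,0):P a3@(2,5):P a4@(2,5):P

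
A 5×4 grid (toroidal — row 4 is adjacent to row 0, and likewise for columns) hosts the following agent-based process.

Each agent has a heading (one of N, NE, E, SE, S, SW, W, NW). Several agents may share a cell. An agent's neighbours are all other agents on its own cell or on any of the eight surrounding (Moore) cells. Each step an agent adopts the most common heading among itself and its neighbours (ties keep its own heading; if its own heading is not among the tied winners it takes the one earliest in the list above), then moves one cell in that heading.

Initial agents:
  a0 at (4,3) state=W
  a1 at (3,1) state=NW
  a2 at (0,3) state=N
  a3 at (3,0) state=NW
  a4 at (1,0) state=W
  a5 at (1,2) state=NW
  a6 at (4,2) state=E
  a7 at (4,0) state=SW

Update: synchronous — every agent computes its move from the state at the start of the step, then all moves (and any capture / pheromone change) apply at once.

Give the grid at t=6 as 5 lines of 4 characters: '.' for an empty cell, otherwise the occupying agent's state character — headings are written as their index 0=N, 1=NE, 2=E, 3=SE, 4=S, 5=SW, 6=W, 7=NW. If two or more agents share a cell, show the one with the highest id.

t=1: a0@(4,2):W a1@(2,0):NW a2@(0,2):W a3@(2,3):NW a4@(1,3):W a5@(0,1):NW a6@(4,3):E a7@(3,3):NW
t=2: a0@(4,1):W a1@(1,3):NW a2@(0,1):W a3@(1,2):NW a4@(1,2):W a5@(0,0):W a6@(4,2):W a7@(2,2):NW
t=3: a0@(4,0):W a1@(0,2):NW a2@(0,0):W a3@(0,1):NW a4@(0,1):NW a5@(0,3):W a6@(4,1):W a7@(1,1):NW
t=4: a0@(4,3):W a1@(4,1):NW a2@(0,3):W a3@(4,0):NW a4@(4,0):NW a5@(0,2):W a6@(4,0):W a7@(0,0):NW
t=5: a0@(4,2):W a1@(3,0):NW a2@(0,2):W a3@(3,3):NW a4@(3,3):NW a5@(0,1):W a6@(3,3):NW a7@(4,3):NW
t=6: a0@(3,1):NW a1@(2,3):NW a2@(0,1):W a3@(2,2):NW a4@(2,2):NW a5@(0,0):W a6@(2,2):NW a7@(3,2):NW

66..
....
..77
.77.
....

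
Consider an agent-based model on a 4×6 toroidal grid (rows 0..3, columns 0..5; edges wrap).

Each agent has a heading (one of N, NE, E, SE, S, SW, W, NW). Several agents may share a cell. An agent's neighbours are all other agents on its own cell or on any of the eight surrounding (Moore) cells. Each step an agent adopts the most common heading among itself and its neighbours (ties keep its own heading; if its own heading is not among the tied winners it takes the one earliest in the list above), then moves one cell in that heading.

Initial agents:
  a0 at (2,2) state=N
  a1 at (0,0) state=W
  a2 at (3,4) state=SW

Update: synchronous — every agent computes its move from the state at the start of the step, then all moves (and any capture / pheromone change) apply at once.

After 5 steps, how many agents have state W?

t=1: a0@(1,2):N a1@(0,5):W a2@(0,3):SW
t=2: a0@(0,2):N a1@(0,4):W a2@(1,2):SW
t=3: a0@(3,2):N a1@(0,3):W a2@(2,1):SW
t=4: a0@(2,2):N a1@(0,2):W a2@(3,0):SW
t=5: a0@(1,2):N a1@(0,1):W a2@(0,5):SW

1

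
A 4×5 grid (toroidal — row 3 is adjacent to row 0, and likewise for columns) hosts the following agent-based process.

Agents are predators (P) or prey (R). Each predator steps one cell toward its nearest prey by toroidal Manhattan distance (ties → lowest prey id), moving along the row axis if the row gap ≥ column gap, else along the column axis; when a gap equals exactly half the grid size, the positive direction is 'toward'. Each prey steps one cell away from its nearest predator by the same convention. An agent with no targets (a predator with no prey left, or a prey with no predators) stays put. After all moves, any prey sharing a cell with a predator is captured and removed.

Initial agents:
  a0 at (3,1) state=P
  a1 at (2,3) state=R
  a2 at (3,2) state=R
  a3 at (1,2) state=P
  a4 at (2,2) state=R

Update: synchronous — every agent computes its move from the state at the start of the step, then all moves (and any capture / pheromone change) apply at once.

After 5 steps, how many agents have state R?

2

t=1: a0@(3,2):P a1@(3,3):R a2@(3,3):R a3@(2,2):P
t=2: a0@(3,3):P a1@(3,4):R a2@(3,4):R a3@(3,2):P
t=3: a0@(3,4):P a1@(3,0):R a2@(3,0):R a3@(3,3):P
t=4: a0@(3,0):P a1@(3,1):R a2@(3,1):R a3@(3,4):P
t=5: a0@(3,1):P a1@(3,2):R a2@(3,2):R a3@(3,0):P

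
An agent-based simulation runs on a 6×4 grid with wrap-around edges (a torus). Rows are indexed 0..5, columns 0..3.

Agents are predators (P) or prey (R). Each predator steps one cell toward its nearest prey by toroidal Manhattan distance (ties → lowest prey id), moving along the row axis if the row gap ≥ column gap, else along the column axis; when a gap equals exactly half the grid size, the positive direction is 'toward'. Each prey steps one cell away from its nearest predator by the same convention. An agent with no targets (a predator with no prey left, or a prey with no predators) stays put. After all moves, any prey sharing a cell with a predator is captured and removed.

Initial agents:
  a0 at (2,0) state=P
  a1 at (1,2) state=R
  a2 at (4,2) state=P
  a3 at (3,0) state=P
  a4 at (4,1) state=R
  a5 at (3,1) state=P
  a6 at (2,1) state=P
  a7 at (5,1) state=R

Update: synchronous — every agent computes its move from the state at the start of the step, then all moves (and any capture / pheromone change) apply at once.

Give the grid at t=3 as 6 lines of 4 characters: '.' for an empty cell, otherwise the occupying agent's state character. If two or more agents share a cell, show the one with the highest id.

t=1: a0@(2,1):P a1@(0,2):R a2@(4,1):P a3@(4,0):P a5@(4,1):P a6@(1,1):P a7@(0,1):R
t=2: a0@(1,1):P a1@(5,2):R a2@(5,1):P a3@(5,0):P a5@(5,1):P a6@(0,1):P
t=3: a0@(0,1):P a1@(5,3):R a2@(5,2):P a3@(5,1):P a5@(5,2):P a6@(5,1):P

.P..
....
....
....
....
.PPR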